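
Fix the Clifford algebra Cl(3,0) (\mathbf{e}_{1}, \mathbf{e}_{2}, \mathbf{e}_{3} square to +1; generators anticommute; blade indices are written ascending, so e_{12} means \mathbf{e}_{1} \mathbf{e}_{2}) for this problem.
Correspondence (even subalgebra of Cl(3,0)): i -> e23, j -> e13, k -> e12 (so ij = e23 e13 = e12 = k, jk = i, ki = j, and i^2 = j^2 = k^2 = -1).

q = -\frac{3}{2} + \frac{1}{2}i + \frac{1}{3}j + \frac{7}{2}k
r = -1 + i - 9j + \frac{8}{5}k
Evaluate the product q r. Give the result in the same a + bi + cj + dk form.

In blades: q = -\frac{3}{2} + \frac{7}{2} e_{12} + \frac{1}{3} e_{13} + \frac{1}{2} e_{23}, r = -1 + \frac{8}{5} e_{12} - 9 e_{13} + e_{23}.
Distribute q over r term by term (generator squares from the signature, products reordered to ascending indices): (-\frac{3}{2})*r = \frac{3}{2} - \frac{12}{5} e_{12} + \frac{27}{2} e_{13} - \frac{3}{2} e_{23}; (\frac{7}{2} e_{12})*r = -\frac{28}{5} - \frac{7}{2} e_{12} + \frac{7}{2} e_{13} + \frac{63}{2} e_{23}; (\frac{1}{3} e_{13})*r = 3 - \frac{1}{3} e_{12} - \frac{1}{3} e_{13} + \frac{8}{15} e_{23}; (\frac{1}{2} e_{23})*r = -\frac{1}{2} - \frac{9}{2} e_{12} - \frac{4}{5} e_{13} - \frac{1}{2} e_{23}.
Sum: -\frac{8}{5} - \frac{161}{15} e_{12} + \frac{238}{15} e_{13} + \frac{901}{30} e_{23}; translating back through the correspondence:
Answer: -\frac{8}{5} + \frac{901}{30}i + \frac{238}{15}j - \frac{161}{15}k


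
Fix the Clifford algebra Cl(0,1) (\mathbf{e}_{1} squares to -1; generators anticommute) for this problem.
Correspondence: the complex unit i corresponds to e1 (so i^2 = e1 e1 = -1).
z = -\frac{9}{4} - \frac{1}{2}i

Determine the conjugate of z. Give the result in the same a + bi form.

In blades: z = -\frac{9}{4} - \frac{1}{2} e_{1}.
Conjugation here is Clifford conjugation: the scalar is fixed and the grade-1 and grade-2 blades all flip sign, giving -\frac{9}{4} + \frac{1}{2} e_{1}; translating back:
Answer: -\frac{9}{4} + \frac{1}{2}i


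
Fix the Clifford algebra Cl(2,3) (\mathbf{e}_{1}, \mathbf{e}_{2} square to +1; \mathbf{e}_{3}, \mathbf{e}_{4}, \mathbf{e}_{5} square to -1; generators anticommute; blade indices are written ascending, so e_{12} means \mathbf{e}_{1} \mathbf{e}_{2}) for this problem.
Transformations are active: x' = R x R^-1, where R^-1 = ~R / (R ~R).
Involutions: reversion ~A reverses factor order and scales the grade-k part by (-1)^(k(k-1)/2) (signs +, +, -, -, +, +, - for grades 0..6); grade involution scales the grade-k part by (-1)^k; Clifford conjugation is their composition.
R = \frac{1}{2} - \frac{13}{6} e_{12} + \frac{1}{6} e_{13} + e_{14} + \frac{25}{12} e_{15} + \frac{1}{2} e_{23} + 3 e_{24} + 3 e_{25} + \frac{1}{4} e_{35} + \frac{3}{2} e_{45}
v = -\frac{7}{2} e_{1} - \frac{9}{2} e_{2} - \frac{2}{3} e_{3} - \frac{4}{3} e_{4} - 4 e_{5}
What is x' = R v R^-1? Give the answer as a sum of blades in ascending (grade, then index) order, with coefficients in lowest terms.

~R = \frac{1}{2} + \frac{13}{6} e_{12} - \frac{1}{6} e_{13} - e_{14} - \frac{25}{12} e_{15} - \frac{1}{2} e_{23} - 3 e_{24} - 3 e_{25} - \frac{1}{4} e_{35} - \frac{3}{2} e_{45}, and R ~R = -\frac{589}{36}, so R^-1 = ~R / (-\frac{589}{36}).
R v = \frac{160}{9} e_{1} + \frac{13}{2} e_{2} + \frac{7}{2} e_{3} + \frac{67}{3} e_{4} + \frac{133}{8} e_{5} + \frac{4}{9} e_{123} - \frac{28}{9} e_{124} + \frac{181}{24} e_{125} + \frac{4}{9} e_{134} - \frac{11}{72} e_{135} - \frac{233}{36} e_{145} + \frac{4}{3} e_{234} - \frac{9}{8} e_{235} - \frac{59}{4} e_{245} - \frac{2}{3} e_{345}
Answer: \frac{12385}{2356} e_{1} + \frac{18703}{3534} e_{2} + \frac{137}{228} e_{3} + \frac{715}{114} e_{4} - \frac{2281}{1767} e_{5}


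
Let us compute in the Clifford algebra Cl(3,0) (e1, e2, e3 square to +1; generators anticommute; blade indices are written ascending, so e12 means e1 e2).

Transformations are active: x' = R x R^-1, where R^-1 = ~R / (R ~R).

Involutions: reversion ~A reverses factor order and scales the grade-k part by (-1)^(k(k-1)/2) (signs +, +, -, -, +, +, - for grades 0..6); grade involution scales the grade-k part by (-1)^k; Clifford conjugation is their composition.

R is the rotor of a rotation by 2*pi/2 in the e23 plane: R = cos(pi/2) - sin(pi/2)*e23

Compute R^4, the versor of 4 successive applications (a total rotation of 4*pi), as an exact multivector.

The rotor phase is half the rotation angle and phases add under composition, so 4 steps in the e23 plane accumulate phase 4*(pi/2) = 2*pi: R^4 = cos(2*pi) - sin(2*pi)*e23.
cos(2*pi) = 1 and sin(2*pi) = 0, so R^4 = 1. The total rotation 4*pi is 2 full turns, so every vector returns to itself, yet the rotor is +1, back on the identity sheet (an even number of 2*pi turns).
Answer: 1


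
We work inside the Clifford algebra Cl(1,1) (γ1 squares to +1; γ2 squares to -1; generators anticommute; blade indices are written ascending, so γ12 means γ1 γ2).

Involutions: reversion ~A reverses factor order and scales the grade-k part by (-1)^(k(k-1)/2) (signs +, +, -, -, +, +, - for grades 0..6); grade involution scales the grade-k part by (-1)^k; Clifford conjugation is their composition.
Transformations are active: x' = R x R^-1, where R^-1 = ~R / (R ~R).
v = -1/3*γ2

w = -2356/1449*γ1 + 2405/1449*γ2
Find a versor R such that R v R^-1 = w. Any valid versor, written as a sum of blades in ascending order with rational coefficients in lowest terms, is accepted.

A norm check does it: q(v) = q(w) = -1/9, hence R = v + w = -2356/1449*γ1 + 1922/1449*γ2 realises the map — parallel part kept, (v - w)/2 negated, v carried to w.
Answer: -2356/1449*γ1 + 1922/1449*γ2


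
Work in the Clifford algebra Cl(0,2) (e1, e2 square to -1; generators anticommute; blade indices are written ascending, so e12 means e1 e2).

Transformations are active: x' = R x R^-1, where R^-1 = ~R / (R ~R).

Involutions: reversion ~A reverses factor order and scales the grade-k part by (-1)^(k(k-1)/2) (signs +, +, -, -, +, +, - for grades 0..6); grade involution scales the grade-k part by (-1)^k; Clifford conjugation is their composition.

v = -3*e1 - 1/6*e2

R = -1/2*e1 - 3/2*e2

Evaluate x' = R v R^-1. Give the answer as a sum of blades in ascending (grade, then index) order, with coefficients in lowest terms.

~R = -1/2*e1 - 3/2*e2, and R ~R = -5/2, so R^-1 = ~R / (-5/2).
R v = -7/4 - 53/12*e12
Answer: 23/10*e1 - 29/15*e2


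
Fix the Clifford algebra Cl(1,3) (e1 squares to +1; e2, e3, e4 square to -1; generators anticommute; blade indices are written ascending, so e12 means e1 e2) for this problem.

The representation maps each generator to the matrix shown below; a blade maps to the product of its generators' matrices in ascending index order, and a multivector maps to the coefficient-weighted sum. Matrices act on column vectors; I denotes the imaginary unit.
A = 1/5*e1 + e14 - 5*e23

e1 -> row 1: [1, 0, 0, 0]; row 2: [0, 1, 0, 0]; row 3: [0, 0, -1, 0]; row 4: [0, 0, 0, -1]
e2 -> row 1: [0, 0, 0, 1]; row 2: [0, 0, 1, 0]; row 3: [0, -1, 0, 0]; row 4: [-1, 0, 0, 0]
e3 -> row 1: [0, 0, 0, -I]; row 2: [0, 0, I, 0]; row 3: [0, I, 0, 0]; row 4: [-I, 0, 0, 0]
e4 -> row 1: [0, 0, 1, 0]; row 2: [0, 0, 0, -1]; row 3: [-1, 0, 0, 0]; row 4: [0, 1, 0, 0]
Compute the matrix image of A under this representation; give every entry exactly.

Bivector images (products of the table entries): rho(e14) = rho(e1)rho(e4) = row 1: [0, 0, 1, 0]; row 2: [0, 0, 0, -1]; row 3: [1, 0, 0, 0]; row 4: [0, -1, 0, 0]; rho(e23) = rho(e2)rho(e3) = row 1: [-I, 0, 0, 0]; row 2: [0, I, 0, 0]; row 3: [0, 0, -I, 0]; row 4: [0, 0, 0, I].
M = (1/5)*rho(e1) + (1)*rho(e14) + (-5)*rho(e23), summed entrywise:
Answer: row 1: [1/5 + 5*I, 0, 1, 0]; row 2: [0, 1/5 - 5*I, 0, -1]; row 3: [1, 0, -1/5 + 5*I, 0]; row 4: [0, -1, 0, -1/5 - 5*I]


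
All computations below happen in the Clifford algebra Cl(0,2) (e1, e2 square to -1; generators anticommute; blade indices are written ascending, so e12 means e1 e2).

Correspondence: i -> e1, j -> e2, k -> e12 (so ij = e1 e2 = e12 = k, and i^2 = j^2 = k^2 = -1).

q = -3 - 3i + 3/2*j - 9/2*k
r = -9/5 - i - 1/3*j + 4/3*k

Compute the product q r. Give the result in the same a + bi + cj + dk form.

In blades: q = -3 - 3*e1 + 3/2*e2 - 9/2*e12, r = -9/5 - e1 - 1/3*e2 + 4/3*e12.
Distribute q over r term by term (generator squares from the signature, products reordered to ascending indices): (-3)*r = 27/5 + 3*e1 + e2 - 4*e12; (-3*e1)*r = -3 + 27/5*e1 + 4*e2 + e12; (3/2*e2)*r = 1/2 + 2*e1 - 27/10*e2 + 3/2*e12; (-9/2*e12)*r = 6 - 3/2*e1 + 9/2*e2 + 81/10*e12.
Sum: 89/10 + 89/10*e1 + 34/5*e2 + 33/5*e12; translating back through the correspondence:
Answer: 89/10 + 89/10*i + 34/5*j + 33/5*k


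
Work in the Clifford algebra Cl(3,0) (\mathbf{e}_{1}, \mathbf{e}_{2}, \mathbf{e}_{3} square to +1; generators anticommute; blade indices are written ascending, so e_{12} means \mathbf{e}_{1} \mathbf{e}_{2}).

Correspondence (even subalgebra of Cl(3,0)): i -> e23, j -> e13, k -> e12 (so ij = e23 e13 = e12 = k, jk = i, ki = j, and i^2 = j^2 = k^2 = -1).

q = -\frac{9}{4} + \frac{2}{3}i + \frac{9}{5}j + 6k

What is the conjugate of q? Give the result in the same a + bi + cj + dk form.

In blades: q = -\frac{9}{4} + 6 e_{12} + \frac{9}{5} e_{13} + \frac{2}{3} e_{23}.
Quaternion conjugation is reversion on the even subalgebra: the scalar is fixed and every grade-2 blade flips sign, giving -\frac{9}{4} - 6 e_{12} - \frac{9}{5} e_{13} - \frac{2}{3} e_{23}; translating back:
Answer: -\frac{9}{4} - \frac{2}{3}i - \frac{9}{5}j - 6k


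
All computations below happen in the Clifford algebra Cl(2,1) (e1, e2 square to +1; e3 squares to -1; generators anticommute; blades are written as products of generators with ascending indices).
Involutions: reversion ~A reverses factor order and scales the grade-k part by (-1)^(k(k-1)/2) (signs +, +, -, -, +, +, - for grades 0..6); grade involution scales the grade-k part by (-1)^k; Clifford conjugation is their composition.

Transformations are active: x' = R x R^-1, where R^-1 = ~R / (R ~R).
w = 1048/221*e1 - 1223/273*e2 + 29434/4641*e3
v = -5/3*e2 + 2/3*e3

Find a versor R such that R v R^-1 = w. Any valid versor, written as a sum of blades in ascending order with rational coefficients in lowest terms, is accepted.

Construction: equal norms (both 7/3) license R = v + w = 1048/221*e1 - 1678/273*e2 + 32528/4641*e3 — nothing changes along that direction, while (v - w)/2 changes sign, so v maps onto w.
Answer: 1048/221*e1 - 1678/273*e2 + 32528/4641*e3


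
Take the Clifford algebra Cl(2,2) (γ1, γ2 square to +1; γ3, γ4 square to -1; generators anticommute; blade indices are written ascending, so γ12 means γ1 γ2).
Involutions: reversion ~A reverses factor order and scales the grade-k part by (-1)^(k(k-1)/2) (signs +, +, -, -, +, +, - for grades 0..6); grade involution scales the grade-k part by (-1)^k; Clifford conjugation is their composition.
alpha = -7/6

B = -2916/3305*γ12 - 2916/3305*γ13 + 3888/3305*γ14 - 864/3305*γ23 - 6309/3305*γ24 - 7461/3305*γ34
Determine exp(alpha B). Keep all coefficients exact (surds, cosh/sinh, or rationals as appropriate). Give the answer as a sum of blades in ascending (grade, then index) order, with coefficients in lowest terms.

B^2 term by term: the squares give (-2916/3305)^2*(γ12)^2 + (-2916/3305)^2*(γ13)^2 + (3888/3305)^2*(γ14)^2 + (-864/3305)^2*(γ23)^2 + (-6309/3305)^2*(γ24)^2 + (-7461/3305)^2*(γ34)^2 = 8503056/10923025*(-1) + 8503056/10923025*(+1) + 15116544/10923025*(+1) + 746496/10923025*(+1) + 39803481/10923025*(+1) + 55666521/10923025*(-1) = 0 (each basis 2-blade squares to minus the product of its generators' squares); cross terms between blades sharing an index anticommute and cancel; the commuting (index-disjoint) pairs give grade-4 terms 2*c*c'*(blade product), which cancel blade by blade — γ1234: 43512552/10923025 - 36794088/10923025 - 6718464/10923025 = 0 — confirming B is simple. So B^2 = 0.
B^2 = 0, so the series truncates immediately: exp(alpha B) = 1 + alpha B (parabolic case).
Answer: 1 + 3402/3305*γ12 + 3402/3305*γ13 - 4536/3305*γ14 + 1008/3305*γ23 + 14721/6610*γ24 + 17409/6610*γ34


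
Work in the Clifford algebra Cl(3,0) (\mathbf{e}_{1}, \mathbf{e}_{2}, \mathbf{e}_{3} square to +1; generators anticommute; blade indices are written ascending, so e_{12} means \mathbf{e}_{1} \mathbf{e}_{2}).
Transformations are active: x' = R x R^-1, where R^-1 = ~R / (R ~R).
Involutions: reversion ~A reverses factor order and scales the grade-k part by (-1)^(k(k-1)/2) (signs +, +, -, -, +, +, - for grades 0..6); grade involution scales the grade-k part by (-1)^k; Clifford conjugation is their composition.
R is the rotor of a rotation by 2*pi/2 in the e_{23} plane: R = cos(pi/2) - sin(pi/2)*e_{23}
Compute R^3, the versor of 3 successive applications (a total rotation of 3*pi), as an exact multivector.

The rotor phase is half the rotation angle and phases add under composition, so 3 steps in the e_{23} plane accumulate phase 3*(pi/2) = \frac{3 \pi}{2}: R^3 = cos(\frac{3 \pi}{2}) - sin(\frac{3 \pi}{2})*e_{23}.
cos(\frac{3 \pi}{2}) = 0 and sin(\frac{3 \pi}{2}) = -1, so R^3 = e_{23}. The net rotation is 1*pi (after discarding 1 full turn, each of which contributes a factor -1 to the rotor); the rotor keeps the half-angle phase exactly.
Answer: e_{23}


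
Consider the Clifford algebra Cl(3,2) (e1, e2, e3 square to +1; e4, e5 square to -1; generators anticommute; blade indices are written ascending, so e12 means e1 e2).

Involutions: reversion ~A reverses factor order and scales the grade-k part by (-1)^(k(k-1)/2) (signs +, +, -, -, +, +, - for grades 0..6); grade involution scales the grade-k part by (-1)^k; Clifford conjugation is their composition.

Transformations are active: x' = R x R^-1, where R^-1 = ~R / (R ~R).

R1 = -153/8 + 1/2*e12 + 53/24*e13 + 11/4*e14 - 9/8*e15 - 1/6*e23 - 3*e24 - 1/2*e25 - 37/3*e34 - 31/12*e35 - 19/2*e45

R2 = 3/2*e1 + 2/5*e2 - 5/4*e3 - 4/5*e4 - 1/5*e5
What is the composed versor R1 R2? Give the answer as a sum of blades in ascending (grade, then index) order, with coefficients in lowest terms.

Distribute over the terms of R2 (each basis-blade product reordered to ascending indices, repeated generators contracted through their squares):
R1 (3/2*e1) = -459/16*e1 - 3/4*e2 - 53/16*e3 - 33/8*e4 + 27/16*e5 - 1/4*e123 - 9/2*e124 - 3/4*e125 - 37/2*e134 - 31/8*e135 - 57/4*e145
R1 (2/5*e2) = 1/5*e1 - 153/20*e2 + 1/15*e3 + 6/5*e4 + 1/5*e5 - 53/60*e123 - 11/10*e124 + 9/20*e125 - 74/15*e234 - 31/30*e235 - 19/5*e245
R1 (-5/4*e3) = -265/96*e1 + 5/24*e2 + 765/32*e3 - 185/12*e4 - 155/48*e5 - 5/8*e123 + 55/16*e134 - 45/32*e135 - 15/4*e234 - 5/8*e235 + 95/8*e345
R1 (-4/5*e4) = 11/5*e1 - 12/5*e2 - 148/15*e3 + 153/10*e4 + 38/5*e5 - 2/5*e124 - 53/30*e134 - 9/10*e145 + 2/15*e234 - 2/5*e245 - 31/15*e345
R1 (-1/5*e5) = -9/40*e1 - 1/10*e2 - 31/60*e3 - 19/10*e4 + 153/40*e5 - 1/10*e125 - 53/120*e135 - 11/20*e145 + 1/30*e235 + 3/5*e245 + 37/15*e345
Summing the partial products and collecting blades:
Answer: -14051/480*e1 - 1283/120*e2 + 4933/480*e3 - 593/120*e4 + 121/12*e5 - 211/120*e123 - 6*e124 - 2/5*e125 - 4039/240*e134 - 2747/480*e135 - 157/10*e145 - 171/20*e234 - 13/8*e235 - 18/5*e245 + 491/40*e345


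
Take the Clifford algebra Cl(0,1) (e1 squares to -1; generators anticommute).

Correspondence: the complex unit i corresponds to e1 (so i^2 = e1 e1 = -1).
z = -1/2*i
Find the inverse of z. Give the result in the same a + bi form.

In blades: z = -1/2*e1.
With qbar = 1/2*e1 (scalar fixed, mapped units negated), z qbar = 1/4 (the sum of squared coefficients), so z^-1 = qbar / (1/4) = 2*e1; translating back:
Answer: 2i


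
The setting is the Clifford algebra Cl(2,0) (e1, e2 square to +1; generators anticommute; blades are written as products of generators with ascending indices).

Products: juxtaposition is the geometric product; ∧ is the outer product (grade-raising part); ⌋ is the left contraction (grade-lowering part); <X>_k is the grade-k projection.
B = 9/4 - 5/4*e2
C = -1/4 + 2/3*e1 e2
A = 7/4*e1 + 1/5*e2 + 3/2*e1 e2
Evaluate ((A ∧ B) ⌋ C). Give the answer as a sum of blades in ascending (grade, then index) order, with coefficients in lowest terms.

step 1: 63/16*e1 + 9/20*e2 + 19/16*e1 e2
step 2: -19/24 - 3/10*e1 + 21/8*e2
Answer: -19/24 - 3/10*e1 + 21/8*e2


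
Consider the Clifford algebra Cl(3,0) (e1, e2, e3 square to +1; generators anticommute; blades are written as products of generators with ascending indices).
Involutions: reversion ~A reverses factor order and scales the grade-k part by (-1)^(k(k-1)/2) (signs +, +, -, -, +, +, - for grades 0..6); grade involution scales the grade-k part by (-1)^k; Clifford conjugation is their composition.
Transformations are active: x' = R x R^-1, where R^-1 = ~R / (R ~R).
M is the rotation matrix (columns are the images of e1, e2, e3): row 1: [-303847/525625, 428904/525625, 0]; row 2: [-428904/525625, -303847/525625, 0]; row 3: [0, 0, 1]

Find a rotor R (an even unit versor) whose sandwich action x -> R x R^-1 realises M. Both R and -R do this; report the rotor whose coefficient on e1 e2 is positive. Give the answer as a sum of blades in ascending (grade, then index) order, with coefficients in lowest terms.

Method: write R = a + b12*e1 e2 + b13*e1 e3 + b23*e2 e3 with a^2 + b12^2 + b13^2 + b23^2 = 1 (so R^-1 = ~R). Expanding the columns R e_j ~R gives tr M = 4a^2 - 1 and, from the antisymmetric part, M21 - M12 = -4a*b12, M13 - M31 = 4a*b13, M32 - M23 = -4a*b23.
Here tr M = -82069/525625, so a^2 = (1 + tr M)/4 = 110889/525625 and a = ±333/725. Taking a = 333/725: M21 - M12 = -857808/525625, M13 - M31 = 0, M32 - M23 = 0, giving b12 = 644/725, b13 = 0, b23 = 0, i.e. R = 333/725 + 644/725*e1 e2.
Its e1 e2 coefficient is already positive.
Answer: 333/725 + 644/725*e1 e2. Sheet selection: the two-to-one cover makes ±R indistinguishable at the matrix level (trace -82069/525625), so uniqueness comes from the required sign on e1 e2.


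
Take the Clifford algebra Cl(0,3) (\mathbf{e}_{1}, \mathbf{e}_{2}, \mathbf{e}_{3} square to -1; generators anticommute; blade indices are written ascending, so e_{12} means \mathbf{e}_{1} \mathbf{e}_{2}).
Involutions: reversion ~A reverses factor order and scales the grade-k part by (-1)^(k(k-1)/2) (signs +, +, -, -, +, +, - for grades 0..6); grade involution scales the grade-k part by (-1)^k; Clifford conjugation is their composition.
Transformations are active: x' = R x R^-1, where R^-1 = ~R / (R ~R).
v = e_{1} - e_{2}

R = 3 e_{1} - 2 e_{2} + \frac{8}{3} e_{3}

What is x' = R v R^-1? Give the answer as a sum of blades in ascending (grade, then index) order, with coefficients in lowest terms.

~R = 3 e_{1} - 2 e_{2} + \frac{8}{3} e_{3}, and R ~R = -\frac{181}{9}, so R^-1 = ~R / (-\frac{181}{9}).
R v = -5 - e_{12} - \frac{8}{3} e_{13} + \frac{8}{3} e_{23}
Answer: \frac{89}{181} e_{1} + \frac{1}{181} e_{2} + \frac{240}{181} e_{3}


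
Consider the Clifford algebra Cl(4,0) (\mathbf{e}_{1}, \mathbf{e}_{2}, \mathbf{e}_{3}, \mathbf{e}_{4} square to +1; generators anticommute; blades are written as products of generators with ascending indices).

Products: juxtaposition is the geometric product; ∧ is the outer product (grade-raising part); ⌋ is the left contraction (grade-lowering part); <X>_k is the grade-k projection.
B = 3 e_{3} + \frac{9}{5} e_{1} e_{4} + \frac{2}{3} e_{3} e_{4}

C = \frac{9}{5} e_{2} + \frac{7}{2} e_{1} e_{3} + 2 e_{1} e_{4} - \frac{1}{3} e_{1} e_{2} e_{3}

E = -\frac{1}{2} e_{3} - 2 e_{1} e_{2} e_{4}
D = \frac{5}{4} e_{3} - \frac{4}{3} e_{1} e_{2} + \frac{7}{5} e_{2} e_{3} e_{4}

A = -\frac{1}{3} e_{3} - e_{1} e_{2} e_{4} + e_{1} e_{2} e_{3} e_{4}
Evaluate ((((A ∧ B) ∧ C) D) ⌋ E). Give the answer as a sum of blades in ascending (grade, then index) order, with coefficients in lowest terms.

step 1: \frac{3}{5} e_{1} e_{3} e_{4} + 3 e_{1} e_{2} e_{3} e_{4}
step 2: \frac{27}{25} e_{1} e_{2} e_{3} e_{4}
step 3: -\frac{189}{125} e_{1} + \frac{36}{25} e_{3} e_{4} - \frac{27}{20} e_{1} e_{2} e_{4}
step 4: -\frac{27}{10} + \frac{378}{125} e_{2} e_{4}
Answer: -\frac{27}{10} + \frac{378}{125} e_{2} e_{4}


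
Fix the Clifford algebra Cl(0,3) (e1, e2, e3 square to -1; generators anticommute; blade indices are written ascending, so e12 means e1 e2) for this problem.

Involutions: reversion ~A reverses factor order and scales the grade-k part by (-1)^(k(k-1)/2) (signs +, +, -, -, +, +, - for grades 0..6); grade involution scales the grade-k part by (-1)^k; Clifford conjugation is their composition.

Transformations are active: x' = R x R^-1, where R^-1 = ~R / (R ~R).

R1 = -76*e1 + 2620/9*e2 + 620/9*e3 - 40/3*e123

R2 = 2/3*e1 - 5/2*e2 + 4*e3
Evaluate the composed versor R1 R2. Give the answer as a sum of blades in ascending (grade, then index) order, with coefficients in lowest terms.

Distribute over the terms of R2 (each basis-blade product reordered to ascending indices, repeated generators contracted through their squares):
R1 (2/3*e1) = 152/3 - 5240/27*e12 - 1240/27*e13 + 80/9*e23
R1 (-5/2*e2) = 6550/9 + 190*e12 + 100/3*e13 + 1550/9*e23
R1 (4*e3) = -2480/9 + 160/3*e12 - 304*e13 + 10480/9*e23
Summing the partial products and collecting blades:
Answer: 4526/9 + 1330/27*e12 - 8548/27*e13 + 12110/9*e23


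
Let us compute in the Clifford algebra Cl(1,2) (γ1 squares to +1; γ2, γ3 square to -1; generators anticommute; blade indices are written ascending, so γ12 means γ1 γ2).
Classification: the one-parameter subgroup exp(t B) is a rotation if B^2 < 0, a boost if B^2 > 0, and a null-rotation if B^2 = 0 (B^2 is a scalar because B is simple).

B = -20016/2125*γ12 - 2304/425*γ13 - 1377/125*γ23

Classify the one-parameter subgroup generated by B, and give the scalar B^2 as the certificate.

B^2 term by term: the squares give (-20016/2125)^2*(γ12)^2 + (-2304/425)^2*(γ13)^2 + (-1377/125)^2*(γ23)^2 = 400640256/4515625*(+1) + 5308416/180625*(+1) + 1896129/15625*(-1) = -81/25 (each basis 2-blade squares to minus the product of its generators' squares); cross terms between blades sharing an index anticommute and cancel. So B^2 = -81/25.
Answer: rotation, certificate B^2 = -81/25. Certificate logic: -81/25 is a conjugation-invariant scalar, so its sign fixes rotation versus boost versus null-rotation outright.


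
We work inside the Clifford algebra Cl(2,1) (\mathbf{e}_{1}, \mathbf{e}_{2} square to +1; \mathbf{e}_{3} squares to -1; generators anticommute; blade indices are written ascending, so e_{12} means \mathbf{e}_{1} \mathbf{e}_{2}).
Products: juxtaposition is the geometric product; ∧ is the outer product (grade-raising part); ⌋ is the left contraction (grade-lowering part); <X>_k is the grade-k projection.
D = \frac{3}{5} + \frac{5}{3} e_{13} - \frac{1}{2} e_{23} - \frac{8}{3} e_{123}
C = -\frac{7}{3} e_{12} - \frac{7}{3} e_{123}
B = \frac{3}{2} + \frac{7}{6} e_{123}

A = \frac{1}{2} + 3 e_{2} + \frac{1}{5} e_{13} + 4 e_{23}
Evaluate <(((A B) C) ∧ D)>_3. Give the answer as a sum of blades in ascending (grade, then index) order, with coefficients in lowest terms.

step 1: \frac{3}{4} + \frac{14}{3} e_{1} + \frac{64}{15} e_{2} - \frac{16}{5} e_{13} + 6 e_{23} + \frac{7}{12} e_{123}
step 2: -\frac{49}{36} - \frac{182}{45} e_{1} - \frac{826}{45} e_{2} + \frac{49}{36} e_{3} - \frac{7}{4} e_{12} + \frac{1078}{45} e_{13} - \frac{154}{45} e_{23} - \frac{7}{4} e_{123}
step 3: -\frac{49}{60} - \frac{182}{75} e_{1} - \frac{826}{75} e_{2} + \frac{49}{60} e_{3} - \frac{21}{20} e_{12} + \frac{32683}{2700} e_{13} - \frac{2471}{1800} e_{23} + \frac{1267}{36} e_{123}
step 4: \frac{1267}{36} e_{123}
Answer: \frac{1267}{36} e_{123}


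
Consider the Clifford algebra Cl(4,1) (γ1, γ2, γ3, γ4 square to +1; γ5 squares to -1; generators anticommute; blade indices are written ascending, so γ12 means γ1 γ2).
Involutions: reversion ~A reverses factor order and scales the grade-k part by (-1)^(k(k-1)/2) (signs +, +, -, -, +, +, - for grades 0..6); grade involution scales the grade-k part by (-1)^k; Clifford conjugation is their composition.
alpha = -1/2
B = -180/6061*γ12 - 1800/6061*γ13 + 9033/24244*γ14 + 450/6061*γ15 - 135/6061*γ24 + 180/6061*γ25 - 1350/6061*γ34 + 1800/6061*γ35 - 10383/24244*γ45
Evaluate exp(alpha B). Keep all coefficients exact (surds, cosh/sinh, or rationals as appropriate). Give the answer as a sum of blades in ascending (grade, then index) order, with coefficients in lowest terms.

B^2 term by term: the squares give (-180/6061)^2*(γ12)^2 + (-1800/6061)^2*(γ13)^2 + (9033/24244)^2*(γ14)^2 + (450/6061)^2*(γ15)^2 + (-135/6061)^2*(γ24)^2 + (180/6061)^2*(γ25)^2 + (-1350/6061)^2*(γ34)^2 + (1800/6061)^2*(γ35)^2 + (-10383/24244)^2*(γ45)^2 = 32400/36735721*(-1) + 3240000/36735721*(-1) + 81595089/587771536*(-1) + 202500/36735721*(+1) + 18225/36735721*(-1) + 32400/36735721*(+1) + 1822500/36735721*(-1) + 3240000/36735721*(+1) + 107806689/587771536*(+1) = 0 (each basis 2-blade squares to minus the product of its generators' squares); cross terms between blades sharing an index anticommute and cancel; the commuting (index-disjoint) pairs give grade-4 terms 2*c*c'*(blade product), which cancel blade by blade — γ1234: 486000/36735721 - 486000/36735721 = 0; γ1235: -648000/36735721 + 648000/36735721 = 0; γ1245: 934470/36735721 - 812970/36735721 - 121500/36735721 = 0; γ1345: 9344700/36735721 - 8129700/36735721 - 1215000/36735721 = 0; γ2345: 486000/36735721 - 486000/36735721 = 0 — confirming B is simple. So B^2 = 0.
B^2 = 0, and the exponential is exactly linear here: exp(alpha B) = 1 + alpha B (parabolic case).
Answer: 1 + 90/6061*γ12 + 900/6061*γ13 - 9033/48488*γ14 - 225/6061*γ15 + 135/12122*γ24 - 90/6061*γ25 + 675/6061*γ34 - 900/6061*γ35 + 10383/48488*γ45


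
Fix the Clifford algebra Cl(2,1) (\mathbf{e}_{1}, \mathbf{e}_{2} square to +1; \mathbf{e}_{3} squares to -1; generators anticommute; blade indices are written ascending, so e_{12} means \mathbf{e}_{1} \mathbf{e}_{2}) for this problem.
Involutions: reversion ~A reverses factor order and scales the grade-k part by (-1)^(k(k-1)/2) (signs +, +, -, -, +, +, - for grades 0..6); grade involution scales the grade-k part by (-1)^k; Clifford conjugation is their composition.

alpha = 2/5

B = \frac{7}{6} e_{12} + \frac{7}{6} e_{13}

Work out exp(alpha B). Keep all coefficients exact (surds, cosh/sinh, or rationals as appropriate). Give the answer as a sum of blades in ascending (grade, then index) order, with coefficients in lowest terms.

B^2 term by term: the squares give (\frac{7}{6})^2*(e_{12})^2 + (\frac{7}{6})^2*(e_{13})^2 = \frac{49}{36}*(-1) + \frac{49}{36}*(+1) = 0 (each basis 2-blade squares to minus the product of its generators' squares); cross terms between blades sharing an index anticommute and cancel. So B^2 = 0.
B^2 = 0, so the series closes: exp(alpha B) = 1 + alpha B (parabolic case).
Answer: 1 + \frac{7}{15} e_{12} + \frac{7}{15} e_{13}


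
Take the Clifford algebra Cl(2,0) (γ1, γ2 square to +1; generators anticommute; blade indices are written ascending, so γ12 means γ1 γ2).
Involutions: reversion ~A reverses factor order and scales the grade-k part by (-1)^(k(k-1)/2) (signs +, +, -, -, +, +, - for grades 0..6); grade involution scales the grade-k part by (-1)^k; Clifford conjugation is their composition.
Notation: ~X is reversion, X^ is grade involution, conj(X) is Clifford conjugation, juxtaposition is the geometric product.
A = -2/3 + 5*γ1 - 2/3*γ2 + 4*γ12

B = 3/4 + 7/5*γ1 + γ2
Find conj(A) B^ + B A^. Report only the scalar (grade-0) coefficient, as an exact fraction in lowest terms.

first term: 35/6 + 71/60*γ1 - 133/30*γ2 + 44/15*γ12
second term: -41/6 - 521/60*γ1 + 163/30*γ2 + 134/15*γ12
Answer: -1


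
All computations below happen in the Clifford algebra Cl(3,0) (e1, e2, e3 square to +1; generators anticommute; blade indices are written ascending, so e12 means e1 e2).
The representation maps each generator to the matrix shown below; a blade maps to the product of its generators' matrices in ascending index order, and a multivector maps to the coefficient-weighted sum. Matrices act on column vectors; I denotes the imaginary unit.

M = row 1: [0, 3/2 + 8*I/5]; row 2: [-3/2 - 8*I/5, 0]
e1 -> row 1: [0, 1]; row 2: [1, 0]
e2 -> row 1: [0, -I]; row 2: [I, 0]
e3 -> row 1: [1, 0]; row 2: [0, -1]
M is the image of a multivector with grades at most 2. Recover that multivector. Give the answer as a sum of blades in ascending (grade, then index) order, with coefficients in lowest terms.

Method: 1, rho(e1), rho(e2), rho(e3) form a trace-orthogonal basis of the 2x2 complex matrices (tr(X Y) = 2 if X = Y, else 0), so M = m0*1 + m1*rho(e1) + m2*rho(e2) + m3*rho(e3) with m0 = tr(M)/2 = 0, m1 = tr(M rho(e1))/2 = 0, m2 = tr(M rho(e2))/2 = -8/5 + 3*I/2, m3 = tr(M rho(e3))/2 = 0.
Multiplying table entries, the bivector images are rho(e12) = I*rho(e3), rho(e13) = -I*rho(e2), rho(e23) = I*rho(e1); with real blade coefficients the real parts of m0..m3 are the coefficients of 1, e1, e2, e3 and the imaginary parts give the bivectors (e23: Im m1, e13: -Im m2, e12: Im m3).
Answer: -8/5*e2 - 3/2*e13


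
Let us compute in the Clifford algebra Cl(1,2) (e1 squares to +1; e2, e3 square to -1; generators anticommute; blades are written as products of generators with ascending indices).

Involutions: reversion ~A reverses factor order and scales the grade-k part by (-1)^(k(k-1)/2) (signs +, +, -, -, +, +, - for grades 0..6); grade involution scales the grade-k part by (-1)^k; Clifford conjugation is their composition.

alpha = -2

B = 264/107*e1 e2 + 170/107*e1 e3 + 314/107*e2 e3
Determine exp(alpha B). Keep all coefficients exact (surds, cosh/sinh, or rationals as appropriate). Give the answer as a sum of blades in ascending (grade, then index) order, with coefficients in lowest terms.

B^2 term by term: the squares give (264/107)^2*(e1 e2)^2 + (170/107)^2*(e1 e3)^2 + (314/107)^2*(e2 e3)^2 = 69696/11449*(+1) + 28900/11449*(+1) + 98596/11449*(-1) = 0 (each basis 2-blade squares to minus the product of its generators' squares); cross terms between blades sharing an index anticommute and cancel. So B^2 = 0.
B^2 = 0, so the series closes: exp(alpha B) = 1 + alpha B (parabolic case).
Answer: 1 - 528/107*e1 e2 - 340/107*e1 e3 - 628/107*e2 e3


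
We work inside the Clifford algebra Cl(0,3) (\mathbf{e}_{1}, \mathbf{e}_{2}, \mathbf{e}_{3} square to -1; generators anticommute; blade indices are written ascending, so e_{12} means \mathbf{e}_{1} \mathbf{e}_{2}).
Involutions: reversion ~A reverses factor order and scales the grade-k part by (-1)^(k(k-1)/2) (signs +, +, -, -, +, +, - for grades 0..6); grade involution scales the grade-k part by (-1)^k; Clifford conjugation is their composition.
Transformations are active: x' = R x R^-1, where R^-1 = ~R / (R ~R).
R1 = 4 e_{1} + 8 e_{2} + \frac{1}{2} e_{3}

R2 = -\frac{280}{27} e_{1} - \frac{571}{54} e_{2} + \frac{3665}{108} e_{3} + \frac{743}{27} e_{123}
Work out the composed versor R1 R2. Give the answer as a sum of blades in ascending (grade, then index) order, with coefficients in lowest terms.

Distribute over the terms of R1 (each basis-blade product reordered to ascending indices, repeated generators contracted through their squares):
(4 e_{1}) R2 = \frac{1120}{27} - \frac{1142}{27} e_{12} + \frac{3665}{27} e_{13} - \frac{2972}{27} e_{23}
(8 e_{2}) R2 = \frac{2284}{27} + \frac{2240}{27} e_{12} + \frac{5944}{27} e_{13} + \frac{7330}{27} e_{23}
(\frac{1}{2} e_{3}) R2 = -\frac{3665}{216} - \frac{743}{54} e_{12} + \frac{140}{27} e_{13} + \frac{571}{108} e_{23}
Summing the partial products and collecting blades:
Answer: \frac{23567}{216} + \frac{1453}{54} e_{12} + \frac{9749}{27} e_{13} + \frac{6001}{36} e_{23}


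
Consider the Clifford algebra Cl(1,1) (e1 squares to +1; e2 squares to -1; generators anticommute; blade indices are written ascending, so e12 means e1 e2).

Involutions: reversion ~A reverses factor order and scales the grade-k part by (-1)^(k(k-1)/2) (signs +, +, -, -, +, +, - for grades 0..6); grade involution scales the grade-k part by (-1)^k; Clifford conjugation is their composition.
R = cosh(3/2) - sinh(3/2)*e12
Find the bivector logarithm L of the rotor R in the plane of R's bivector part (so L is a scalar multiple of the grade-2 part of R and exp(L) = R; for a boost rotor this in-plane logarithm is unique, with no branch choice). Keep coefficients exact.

The scalar part of R is cosh(3/2), which determines |rapidity| via cosh; the sign lives in the bivector part, and pairing them (bivector part over sinh of the rapidity = the plane) gives the unique in-plane L = rapidity * plane.
Concretely: cosh(rapidity) = cosh(3/2) gives rapidity = ±3/2, and since rapidity/sinh(rapidity) is even the sign is immaterial: L = (rapidity/sinh(rapidity)) * <R>_2 = (3/(2*sinh(3/2))) * <R>_2.
Answer: -3/2*e12


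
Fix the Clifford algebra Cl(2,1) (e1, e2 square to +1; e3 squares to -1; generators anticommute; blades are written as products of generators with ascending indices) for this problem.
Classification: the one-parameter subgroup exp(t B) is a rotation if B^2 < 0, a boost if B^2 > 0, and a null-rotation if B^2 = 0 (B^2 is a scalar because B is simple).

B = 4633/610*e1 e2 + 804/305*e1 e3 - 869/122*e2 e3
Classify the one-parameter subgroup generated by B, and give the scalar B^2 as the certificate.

B^2 term by term: the squares give (4633/610)^2*(e1 e2)^2 + (804/305)^2*(e1 e3)^2 + (-869/122)^2*(e2 e3)^2 = 21464689/372100*(-1) + 646416/93025*(+1) + 755161/14884*(+1) = 0 (each basis 2-blade squares to minus the product of its generators' squares); cross terms between blades sharing an index anticommute and cancel. So B^2 = 0.
Answer: null-rotation, certificate B^2 = 0. The scalar 0 is the complete invariant here: its sign names the subgroup type.


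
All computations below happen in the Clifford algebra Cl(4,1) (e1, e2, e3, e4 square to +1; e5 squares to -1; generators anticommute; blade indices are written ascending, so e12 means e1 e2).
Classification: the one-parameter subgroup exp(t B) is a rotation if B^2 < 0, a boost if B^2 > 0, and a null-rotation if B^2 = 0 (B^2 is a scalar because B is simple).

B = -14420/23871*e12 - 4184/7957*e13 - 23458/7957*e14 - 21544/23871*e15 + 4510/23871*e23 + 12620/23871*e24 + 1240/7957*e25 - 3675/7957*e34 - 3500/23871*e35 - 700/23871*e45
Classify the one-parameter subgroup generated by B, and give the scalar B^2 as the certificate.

B^2 term by term: the squares give (-14420/23871)^2*(e12)^2 + (-4184/7957)^2*(e13)^2 + (-23458/7957)^2*(e14)^2 + (-21544/23871)^2*(e15)^2 + (4510/23871)^2*(e23)^2 + (12620/23871)^2*(e24)^2 + (1240/7957)^2*(e25)^2 + (-3675/7957)^2*(e34)^2 + (-3500/23871)^2*(e35)^2 + (-700/23871)^2*(e45)^2 = 207936400/569824641*(-1) + 17505856/63313849*(-1) + 550277764/63313849*(-1) + 464143936/569824641*(+1) + 20340100/569824641*(-1) + 159264400/569824641*(-1) + 1537600/63313849*(+1) + 13505625/63313849*(-1) + 12250000/569824641*(+1) + 490000/569824641*(+1) = -9 (each basis 2-blade squares to minus the product of its generators' squares); cross terms between blades sharing an index anticommute and cancel; the commuting (index-disjoint) pairs give grade-4 terms 2*c*c'*(blade product), which cancel blade by blade — e1234: 35329000/63313849 + 105604160/189941547 - 211591160/189941547 = 0; e1235: 100940000/569824641 + 10376320/63313849 - 194326880/569824641 = 0; e1245: 20188000/569824641 + 58175840/63313849 - 543770560/569824641 = 0; e1345: 5857600/189941547 - 164206000/189941547 + 52782800/63313849 = 0; e2345: -6314000/569824641 + 88340000/569824641 - 9114000/63313849 = 0 — confirming B is simple. So B^2 = -9.
Answer: rotation, certificate B^2 = -9. The class reads off the invariant scalar -9 directly.


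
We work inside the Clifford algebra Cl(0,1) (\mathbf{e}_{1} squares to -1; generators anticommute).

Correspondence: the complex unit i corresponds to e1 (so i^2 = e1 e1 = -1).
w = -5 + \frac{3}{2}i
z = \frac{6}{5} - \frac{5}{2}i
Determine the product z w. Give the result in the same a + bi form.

In blades: z = \frac{6}{5} - \frac{5}{2} e_{1}, w = -5 + \frac{3}{2} e_{1}.
Distribute z over w term by term (generator squares from the signature, products reordered to ascending indices): (\frac{6}{5})*w = -6 + \frac{9}{5} e_{1}; (-\frac{5}{2} e_{1})*w = \frac{15}{4} + \frac{25}{2} e_{1}.
Sum: -\frac{9}{4} + \frac{143}{10} e_{1}; translating back through the correspondence:
Answer: -\frac{9}{4} + \frac{143}{10}i


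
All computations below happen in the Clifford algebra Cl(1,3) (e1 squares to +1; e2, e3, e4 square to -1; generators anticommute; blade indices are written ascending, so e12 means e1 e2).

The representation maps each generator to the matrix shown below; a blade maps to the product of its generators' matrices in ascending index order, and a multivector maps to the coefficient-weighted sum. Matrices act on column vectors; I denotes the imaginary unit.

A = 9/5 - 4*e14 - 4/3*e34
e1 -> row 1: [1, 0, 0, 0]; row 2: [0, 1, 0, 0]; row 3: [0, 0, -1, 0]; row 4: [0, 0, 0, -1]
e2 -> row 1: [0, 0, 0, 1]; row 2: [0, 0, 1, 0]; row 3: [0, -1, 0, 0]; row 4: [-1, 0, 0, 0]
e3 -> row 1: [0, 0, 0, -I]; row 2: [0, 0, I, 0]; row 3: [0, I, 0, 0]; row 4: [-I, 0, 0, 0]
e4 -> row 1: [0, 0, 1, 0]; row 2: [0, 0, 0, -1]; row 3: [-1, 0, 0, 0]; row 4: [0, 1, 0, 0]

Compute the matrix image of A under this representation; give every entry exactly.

Bivector images (products of the table entries): rho(e14) = rho(e1)rho(e4) = row 1: [0, 0, 1, 0]; row 2: [0, 0, 0, -1]; row 3: [1, 0, 0, 0]; row 4: [0, -1, 0, 0]; rho(e34) = rho(e3)rho(e4) = row 1: [0, -I, 0, 0]; row 2: [-I, 0, 0, 0]; row 3: [0, 0, 0, -I]; row 4: [0, 0, -I, 0].
M = (9/5)*1 + (-4)*rho(e14) + (-4/3)*rho(e34), summed entrywise (1 is the identity matrix):
Answer: row 1: [9/5, 4*I/3, -4, 0]; row 2: [4*I/3, 9/5, 0, 4]; row 3: [-4, 0, 9/5, 4*I/3]; row 4: [0, 4, 4*I/3, 9/5]


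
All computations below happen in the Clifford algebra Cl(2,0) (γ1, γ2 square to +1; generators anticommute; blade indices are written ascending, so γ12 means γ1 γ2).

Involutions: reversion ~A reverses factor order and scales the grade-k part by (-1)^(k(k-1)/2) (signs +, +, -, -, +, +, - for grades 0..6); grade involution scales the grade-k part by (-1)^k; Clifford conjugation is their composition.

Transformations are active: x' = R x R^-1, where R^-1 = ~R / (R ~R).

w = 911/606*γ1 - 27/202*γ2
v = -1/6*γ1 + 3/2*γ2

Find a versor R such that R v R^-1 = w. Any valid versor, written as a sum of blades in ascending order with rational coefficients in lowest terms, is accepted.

Construction: equal norms (both 41/18) license R = v + w = 135/101*γ1 + 138/101*γ2 — nothing changes along that direction, while (v - w)/2 changes sign, so v maps onto w.
Answer: 135/101*γ1 + 138/101*γ2


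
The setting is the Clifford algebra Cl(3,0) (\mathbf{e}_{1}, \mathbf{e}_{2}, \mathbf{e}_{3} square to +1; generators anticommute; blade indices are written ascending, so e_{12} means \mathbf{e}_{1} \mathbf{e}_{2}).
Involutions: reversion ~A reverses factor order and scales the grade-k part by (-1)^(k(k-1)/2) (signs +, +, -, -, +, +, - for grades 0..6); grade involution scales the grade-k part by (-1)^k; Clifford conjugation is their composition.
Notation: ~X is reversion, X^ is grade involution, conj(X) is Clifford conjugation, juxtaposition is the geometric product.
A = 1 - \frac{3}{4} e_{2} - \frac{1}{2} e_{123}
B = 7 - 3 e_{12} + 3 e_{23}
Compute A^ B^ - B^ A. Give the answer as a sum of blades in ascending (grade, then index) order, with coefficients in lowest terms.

first term: 7 + \frac{3}{4} e_{1} + \frac{21}{4} e_{2} + \frac{15}{4} e_{3} - 3 e_{12} + 3 e_{23} + \frac{7}{2} e_{123}
second term: 7 + \frac{15}{4} e_{1} - \frac{21}{4} e_{2} + \frac{3}{4} e_{3} - 3 e_{12} + 3 e_{23} - \frac{7}{2} e_{123}
Answer: -3 e_{1} + \frac{21}{2} e_{2} + 3 e_{3} + 7 e_{123}


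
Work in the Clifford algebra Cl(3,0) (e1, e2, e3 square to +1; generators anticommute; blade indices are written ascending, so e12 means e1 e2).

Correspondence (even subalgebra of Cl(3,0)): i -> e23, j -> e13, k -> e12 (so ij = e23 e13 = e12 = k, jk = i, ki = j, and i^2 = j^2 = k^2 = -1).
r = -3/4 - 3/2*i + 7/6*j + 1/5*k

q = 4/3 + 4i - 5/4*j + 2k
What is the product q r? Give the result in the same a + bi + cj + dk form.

In blades: q = 4/3 + 2*e12 - 5/4*e13 + 4*e23, r = -3/4 + 1/5*e12 + 7/6*e13 - 3/2*e23.
Distribute q over r term by term (generator squares from the signature, products reordered to ascending indices): (4/3)*r = -1 + 4/15*e12 + 14/9*e13 - 2*e23; (2*e12)*r = -2/5 - 3/2*e12 - 3*e13 - 7/3*e23; (-5/4*e13)*r = 35/24 - 15/8*e12 + 15/16*e13 - 1/4*e23; (4*e23)*r = 6 + 14/3*e12 - 4/5*e13 - 3*e23.
Sum: 727/120 + 187/120*e12 - 941/720*e13 - 91/12*e23; translating back through the correspondence:
Answer: 727/120 - 91/12*i - 941/720*j + 187/120*k
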